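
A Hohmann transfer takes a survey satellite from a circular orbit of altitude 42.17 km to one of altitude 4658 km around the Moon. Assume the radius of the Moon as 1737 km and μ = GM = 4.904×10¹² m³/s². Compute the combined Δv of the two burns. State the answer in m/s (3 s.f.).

Δv_total ≈ 714 m/s

r₁ = 1737 + 42.17 = 1779.2 km = 1.7792×10⁶ m.
r₂ = 1737 + 4658 = 6395.0 km = 6.3950×10⁶ m.
Transfer ellipse a_t = (r₁ + r₂)/2 = 4.087×10⁶ m.
At r₁: circular v_c1 = √(μ/r₁) = 1660 m/s; transfer-perilune v_p = √[μ(2/r₁ − 1/a_t)] = 2077 m/s.
Δv₁ = v_p − v_c1 = 416.5 m/s.
At r₂: circular v_c2 = √(μ/r₂) = 875.7 m/s; transfer-apolune v_a = √[μ(2/r₂ − 1/a_t)] = 577.8 m/s.
Δv₂ = v_c2 − v_a = 297.9 m/s.
Total Δv = Δv₁ + Δv₂ = 714.4 m/s.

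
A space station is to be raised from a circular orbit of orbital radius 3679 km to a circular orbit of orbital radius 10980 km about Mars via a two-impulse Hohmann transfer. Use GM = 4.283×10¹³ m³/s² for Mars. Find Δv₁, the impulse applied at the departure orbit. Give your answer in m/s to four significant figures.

Δv ≈ 764.1 m/s

r₁ = 3679 km = 3.679×10⁶ m.
r₂ = 10980 km = 1.098×10⁷ m.
Transfer ellipse a_t = (r₁ + r₂)/2 = 7.330×10⁶ m.
At r₁: circular v_c1 = √(μ/r₁) = 3412 m/s; transfer-periapsis v_p = √[μ(2/r₁ − 1/a_t)] = 4176 m/s.
Δv₁ = v_p − v_c1 = 764.1 m/s.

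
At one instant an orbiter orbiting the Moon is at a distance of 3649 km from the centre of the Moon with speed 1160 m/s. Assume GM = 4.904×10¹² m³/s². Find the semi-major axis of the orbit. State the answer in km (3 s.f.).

a ≈ 3650 km

r = 3.649×10⁶ m.
Vis-viva rearranged: 1/a = 2/r − v²/μ = 5.481×10⁻⁷ − 2.744×10⁻⁷ = 2.737×10⁻⁷ m⁻¹.
a = 3.654×10⁶ m = 3653.5 km.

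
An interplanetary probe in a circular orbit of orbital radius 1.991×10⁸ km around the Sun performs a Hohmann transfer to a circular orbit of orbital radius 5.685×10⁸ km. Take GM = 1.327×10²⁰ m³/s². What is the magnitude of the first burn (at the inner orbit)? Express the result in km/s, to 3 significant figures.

Δv ≈ 5.60 km/s

r₁ = 1.991×10⁸ km = 1.991×10¹¹ m.
r₂ = 5.685×10⁸ km = 5.685×10¹¹ m.
Transfer ellipse a_t = (r₁ + r₂)/2 = 3.838×10¹¹ m.
At r₁: circular v_c1 = √(μ/r₁) = 25820 m/s; transfer-perihelion v_p = √[μ(2/r₁ − 1/a_t)] = 31420 m/s.
Δv₁ = v_p − v_c1 = 5604 m/s.
= 5.604 km/s.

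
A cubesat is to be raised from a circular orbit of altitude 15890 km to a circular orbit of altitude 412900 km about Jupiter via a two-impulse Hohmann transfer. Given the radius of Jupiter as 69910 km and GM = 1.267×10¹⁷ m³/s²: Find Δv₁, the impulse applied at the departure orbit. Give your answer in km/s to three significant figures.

r₁ = 69910 + 15890 = 85800 km = 8.5800×10⁷ m.
r₂ = 69910 + 412900 = 482810 km = 4.8281×10⁸ m.
Transfer ellipse a_t = (r₁ + r₂)/2 = 2.843×10⁸ m.
At r₁: circular v_c1 = √(μ/r₁) = 38430 m/s; transfer-perijove v_p = √[μ(2/r₁ − 1/a_t)] = 50080 m/s.
Δv₁ = v_p − v_c1 = 11650 m/s.
= 11.65 km/s.

Δv ≈ 11.6 km/s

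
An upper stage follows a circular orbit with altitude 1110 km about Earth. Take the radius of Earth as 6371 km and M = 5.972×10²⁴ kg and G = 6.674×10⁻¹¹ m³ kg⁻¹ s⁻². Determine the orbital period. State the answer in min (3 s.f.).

T ≈ 107 min

μ = GM = 6.674×10⁻¹¹ × 5.972×10²⁴ = 3.986×10¹⁴ m³/s².
r = 6371 + 1110 = 7481.0 km = 7.4810×10⁶ m.
Kepler's third law: T = 2π√(r³/μ) = 2π√((7.481×10⁶)³ / 3.986×10¹⁴).
r³/μ = 1.050×10⁶ s², so T = 2π × 1.025×10³ = 6.440×10³ s.
Converting: 6.440×10³ s ÷ 60.00 = 107.3 min.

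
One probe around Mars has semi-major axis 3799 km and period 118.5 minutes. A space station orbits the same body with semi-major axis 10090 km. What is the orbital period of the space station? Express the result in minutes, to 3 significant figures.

T₂ ≈ 513 minutes

Kepler's third law: T² ∝ a³, so T₂ = T₁ (a₂/a₁)^(3/2).
a₂/a₁ = 2.656, (a₂/a₁)^(3/2) = 4.328.
T₂ = 118.5 × 4.328 = 512.9 minutes.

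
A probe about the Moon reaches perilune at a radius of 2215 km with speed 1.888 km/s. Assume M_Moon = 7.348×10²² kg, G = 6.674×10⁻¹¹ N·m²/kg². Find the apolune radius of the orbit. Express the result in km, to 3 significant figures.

μ = GM = 6.674×10⁻¹¹ × 7.348×10²² = 4.904×10¹² m³/s².
r_p = 2.215×10⁶ m.
Specific energy ε = v²/2 − μ/r = -4.317×10⁵ J/kg, so a = −μ/(2ε) = 5.679×10⁶ m.
The apsides satisfy r_p + r_a = 2a, so the apolune radius is 2a − r_p = 9.144×10⁶ m = 9143.6 km.

apolune radius ≈ 9140 km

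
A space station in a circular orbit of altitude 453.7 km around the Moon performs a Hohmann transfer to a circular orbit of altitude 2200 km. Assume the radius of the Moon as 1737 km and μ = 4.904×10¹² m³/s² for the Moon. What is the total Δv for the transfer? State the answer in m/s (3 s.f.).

r₁ = 1737 + 453.7 = 2190.7 km = 2.1907×10⁶ m.
r₂ = 1737 + 2200 = 3937.0 km = 3.9370×10⁶ m.
Transfer ellipse a_t = (r₁ + r₂)/2 = 3.064×10⁶ m.
At r₁: circular v_c1 = √(μ/r₁) = 1496 m/s; transfer-perilune v_p = √[μ(2/r₁ − 1/a_t)] = 1696 m/s.
Δv₁ = v_p − v_c1 = 199.8 m/s.
At r₂: circular v_c2 = √(μ/r₂) = 1116 m/s; transfer-apolune v_a = √[μ(2/r₂ − 1/a_t)] = 943.7 m/s.
Δv₂ = v_c2 − v_a = 172.3 m/s.
Total Δv = Δv₁ + Δv₂ = 372.2 m/s.

Δv_total ≈ 372 m/s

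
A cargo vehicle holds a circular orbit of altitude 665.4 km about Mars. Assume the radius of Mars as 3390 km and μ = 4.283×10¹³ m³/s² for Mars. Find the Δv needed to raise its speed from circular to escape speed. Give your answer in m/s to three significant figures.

Δv ≈ 1350 m/s

r = 3390 + 665.4 = 4055.4 km = 4.0554×10⁶ m.
Circular speed v_c = √(μ/r) = 3250 m/s.
Escape speed v_esc = √(2μ/r) = √2 × v_c = 4596 m/s.
Δv = v_esc − v_c = 1346 m/s.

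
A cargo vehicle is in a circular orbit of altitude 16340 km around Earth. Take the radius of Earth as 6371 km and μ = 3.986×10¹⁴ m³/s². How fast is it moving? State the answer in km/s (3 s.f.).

v ≈ 4.19 km/s

r = 6371 + 16340 = 22711 km = 2.2711×10⁷ m.
For a circular orbit v = √(μ/r) = √(3.986×10¹⁴ / 2.271×10⁷) = √(1.755×10⁷) = 4189 m/s.
That is 4.189 km/s.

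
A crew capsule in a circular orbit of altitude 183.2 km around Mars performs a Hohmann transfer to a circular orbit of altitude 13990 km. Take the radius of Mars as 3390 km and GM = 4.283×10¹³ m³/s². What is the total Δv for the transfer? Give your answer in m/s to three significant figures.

r₁ = 3390 + 183.2 = 3573.2 km = 3.5732×10⁶ m.
r₂ = 3390 + 13990 = 17380 km = 1.7380×10⁷ m.
Transfer ellipse a_t = (r₁ + r₂)/2 = 1.048×10⁷ m.
At r₁: circular v_c1 = √(μ/r₁) = 3462 m/s; transfer-periapsis v_p = √[μ(2/r₁ − 1/a_t)] = 4459 m/s.
Δv₁ = v_p − v_c1 = 997.1 m/s.
At r₂: circular v_c2 = √(μ/r₂) = 1570 m/s; transfer-apoapsis v_a = √[μ(2/r₂ − 1/a_t)] = 916.8 m/s.
Δv₂ = v_c2 − v_a = 653.0 m/s.
Total Δv = Δv₁ + Δv₂ = 1650 m/s.

Δv_total ≈ 1650 m/s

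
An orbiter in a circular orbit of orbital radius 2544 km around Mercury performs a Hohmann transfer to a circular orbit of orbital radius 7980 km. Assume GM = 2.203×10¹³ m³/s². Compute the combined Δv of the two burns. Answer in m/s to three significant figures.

Δv_total ≈ 1190 m/s

r₁ = 2544 km = 2.544×10⁶ m.
r₂ = 7980 km = 7.980×10⁶ m.
Transfer ellipse a_t = (r₁ + r₂)/2 = 5.262×10⁶ m.
At r₁: circular v_c1 = √(μ/r₁) = 2943 m/s; transfer-periherm v_p = √[μ(2/r₁ − 1/a_t)] = 3624 m/s.
Δv₁ = v_p − v_c1 = 681.2 m/s.
At r₂: circular v_c2 = √(μ/r₂) = 1662 m/s; transfer-apoherm v_a = √[μ(2/r₂ − 1/a_t)] = 1155 m/s.
Δv₂ = v_c2 − v_a = 506.2 m/s.
Total Δv = Δv₁ + Δv₂ = 1187 m/s.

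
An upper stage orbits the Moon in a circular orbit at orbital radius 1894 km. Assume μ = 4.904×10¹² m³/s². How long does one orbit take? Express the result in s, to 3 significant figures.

r = 1894 km = 1.894×10⁶ m.
Kepler's third law: T = 2π√(r³/μ) = 2π√((1.894×10⁶)³ / 4.904×10¹²).
r³/μ = 1.385×10⁶ s², so T = 2π × 1.177×10³ = 7.396×10³ s.

T ≈ 7400 s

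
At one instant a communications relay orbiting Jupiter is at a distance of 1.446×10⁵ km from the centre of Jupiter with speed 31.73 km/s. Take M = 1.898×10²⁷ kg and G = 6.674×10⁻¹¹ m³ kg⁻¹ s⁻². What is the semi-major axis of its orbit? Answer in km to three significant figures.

a ≈ 1.70×10⁵ km

μ = GM = 6.674×10⁻¹¹ × 1.898×10²⁷ = 1.267×10¹⁷ m³/s².
r = 1.446×10⁸ m.
Specific orbital energy ε = v²/2 − μ/r = (31730)²/2 − 1.267×10¹⁷/1.446×10⁸ = -3.726×10⁸ J/kg.
Since ε = −μ/(2a), a = −μ/(2ε) = 1.700×10⁸ m = 1.6997×10⁵ km.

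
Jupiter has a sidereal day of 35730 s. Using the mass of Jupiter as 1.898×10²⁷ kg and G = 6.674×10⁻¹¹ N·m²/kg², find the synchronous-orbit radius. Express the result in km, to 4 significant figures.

μ = GM = 6.674×10⁻¹¹ × 1.898×10²⁷ = 1.267×10¹⁷ m³/s².
A synchronous orbit has period T, so by Kepler's third law a = (μT²/4π²)^(1/3).
μT²/4π² = 1.267×10¹⁷ × (3.573×10⁴)² / 39.48 = 4.096×10²⁴ m³.
a = 1.600×10⁸ m = 1.6000×10⁵ km.

r_sync ≈ 1.600×10⁵ km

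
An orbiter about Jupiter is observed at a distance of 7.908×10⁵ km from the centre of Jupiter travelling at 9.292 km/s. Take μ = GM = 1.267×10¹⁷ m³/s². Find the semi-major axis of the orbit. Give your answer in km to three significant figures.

a ≈ 5.41×10⁵ km

r = 7.908×10⁸ m.
Vis-viva rearranged: 1/a = 2/r − v²/μ = 2.529×10⁻⁹ − 6.815×10⁻¹⁰ = 1.848×10⁻⁹ m⁻¹.
a = 5.412×10⁸ m = 5.4124×10⁵ km.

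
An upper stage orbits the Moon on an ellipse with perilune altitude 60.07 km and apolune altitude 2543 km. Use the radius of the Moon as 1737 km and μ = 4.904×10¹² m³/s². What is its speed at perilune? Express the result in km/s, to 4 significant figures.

v ≈ 1.961 km/s

r_p = 1737 + 60.07 = 1797.1 km = 1.7971×10⁶ m.
r_a = 1737 + 2543 = 4280.0 km = 4.2800×10⁶ m.
Semi-major axis a = (r_p + r_a)/2 = 3038.5 km = 3.039×10⁶ m.
Vis-viva: v² = μ(2/r − 1/a) = 4.904×10¹² × (1.113×10⁻⁶ − 3.291×10⁻⁷) = 3.844×10⁶ m²/s².
v = 1961 m/s = 1.961 km/s.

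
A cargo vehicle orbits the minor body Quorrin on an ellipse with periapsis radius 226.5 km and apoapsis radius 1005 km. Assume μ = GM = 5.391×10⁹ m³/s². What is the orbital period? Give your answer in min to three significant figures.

Semi-major axis a = (r_p + r_a)/2 = (226.50 + 1005.0)/2 = 615.75 km = 6.158×10⁵ m.
By Kepler's third law T = 2π√(a³/μ) = 2π × 6.581×10³ = 4.135×10⁴ s.
= 689.1 min.

T ≈ 689 min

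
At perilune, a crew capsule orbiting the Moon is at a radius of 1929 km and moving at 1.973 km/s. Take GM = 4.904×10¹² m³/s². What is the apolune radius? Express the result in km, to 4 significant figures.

apolune radius ≈ 6301 km

r_p = 1.929×10⁶ m.
Specific energy ε = v²/2 − μ/r = -5.959×10⁵ J/kg, so a = −μ/(2ε) = 4.115×10⁶ m.
The apsides satisfy r_p + r_a = 2a, so the apolune radius is 2a − r_p = 6.301×10⁶ m = 6300.8 km.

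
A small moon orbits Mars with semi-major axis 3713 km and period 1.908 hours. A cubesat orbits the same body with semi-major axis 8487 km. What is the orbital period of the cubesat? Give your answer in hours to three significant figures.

T₂ ≈ 6.59 hours

Kepler's third law: T² ∝ a³, so T₂ = T₁ (a₂/a₁)^(3/2).
a₂/a₁ = 2.286, (a₂/a₁)^(3/2) = 3.456.
T₂ = 1.908 × 3.456 = 6.594 hours.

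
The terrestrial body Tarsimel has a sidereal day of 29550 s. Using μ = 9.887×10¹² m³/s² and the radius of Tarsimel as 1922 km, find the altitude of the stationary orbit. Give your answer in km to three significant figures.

A synchronous orbit has period T, so by Kepler's third law a = (μT²/4π²)^(1/3).
μT²/4π² = 9.887×10¹² × (2.955×10⁴)² / 39.48 = 2.187×10²⁰ m³.
a = 6.025×10⁶ m = 6024.8 km.
Altitude h = a − R = 6024.8 − 1922 = 4102.8 km.

h_sync ≈ 4100 km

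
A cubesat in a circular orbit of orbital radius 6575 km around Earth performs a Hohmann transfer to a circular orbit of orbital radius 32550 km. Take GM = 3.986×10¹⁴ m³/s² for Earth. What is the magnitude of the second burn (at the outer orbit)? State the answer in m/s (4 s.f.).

r₁ = 6575 km = 6.575×10⁶ m.
r₂ = 32550 km = 3.255×10⁷ m.
Transfer ellipse a_t = (r₁ + r₂)/2 = 1.956×10⁷ m.
At r₁: circular v_c1 = √(μ/r₁) = 7786 m/s; transfer-perigee v_p = √[μ(2/r₁ − 1/a_t)] = 10040 m/s.
At r₂: circular v_c2 = √(μ/r₂) = 3499 m/s; transfer-apogee v_a = √[μ(2/r₂ − 1/a_t)] = 2029 m/s.
Δv₂ = v_c2 − v_a = 1471 m/s.

Δv ≈ 1471 m/s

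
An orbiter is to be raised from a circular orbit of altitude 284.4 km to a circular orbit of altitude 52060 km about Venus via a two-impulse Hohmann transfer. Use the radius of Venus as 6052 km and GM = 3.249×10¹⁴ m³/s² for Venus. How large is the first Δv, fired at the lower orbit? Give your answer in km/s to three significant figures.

Δv ≈ 2.46 km/s

r₁ = 6052 + 284.4 = 6336.4 km = 6.3364×10⁶ m.
r₂ = 6052 + 52060 = 58112 km = 5.8112×10⁷ m.
Transfer ellipse a_t = (r₁ + r₂)/2 = 3.222×10⁷ m.
At r₁: circular v_c1 = √(μ/r₁) = 7161 m/s; transfer-periapsis v_p = √[μ(2/r₁ − 1/a_t)] = 9616 m/s.
Δv₁ = v_p − v_c1 = 2455 m/s.
= 2.455 km/s.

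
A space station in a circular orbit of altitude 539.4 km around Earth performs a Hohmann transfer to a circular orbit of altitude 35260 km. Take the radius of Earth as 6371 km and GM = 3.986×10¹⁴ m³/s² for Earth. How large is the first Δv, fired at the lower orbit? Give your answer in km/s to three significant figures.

Δv ≈ 2.35 km/s

r₁ = 6371 + 539.4 = 6910.4 km = 6.9104×10⁶ m.
r₂ = 6371 + 35260 = 41631 km = 4.1631×10⁷ m.
Transfer ellipse a_t = (r₁ + r₂)/2 = 2.427×10⁷ m.
At r₁: circular v_c1 = √(μ/r₁) = 7595 m/s; transfer-perigee v_p = √[μ(2/r₁ − 1/a_t)] = 9947 m/s.
Δv₁ = v_p − v_c1 = 2352 m/s.
= 2.352 km/s.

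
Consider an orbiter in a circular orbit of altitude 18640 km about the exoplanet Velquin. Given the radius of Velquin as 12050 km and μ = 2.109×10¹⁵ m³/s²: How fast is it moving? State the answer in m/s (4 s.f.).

v ≈ 8290 m/s

r = 12050 + 18640 = 30690 km = 3.0690×10⁷ m.
For a circular orbit v = √(μ/r) = √(2.109×10¹⁵ / 3.069×10⁷) = √(6.872×10⁷) = 8290 m/s.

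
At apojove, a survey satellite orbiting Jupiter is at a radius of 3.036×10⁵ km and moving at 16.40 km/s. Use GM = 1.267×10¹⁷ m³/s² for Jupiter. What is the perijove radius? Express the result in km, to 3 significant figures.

r_a = 3.036×10⁸ m.
Specific energy ε = v²/2 − μ/r = -2.828×10⁸ J/kg, so a = −μ/(2ε) = 2.240×10⁸ m.
The apsides satisfy r_p + r_a = 2a, so the perijove radius is 2a − r_a = 1.443×10⁸ m = 1.4435×10⁵ km.

perijove radius ≈ 1.44×10⁵ km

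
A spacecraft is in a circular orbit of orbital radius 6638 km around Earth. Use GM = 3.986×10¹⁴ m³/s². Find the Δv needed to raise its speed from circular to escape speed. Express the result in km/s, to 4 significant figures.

r = 6638 km = 6.638×10⁶ m.
Circular speed v_c = √(μ/r) = 7749 m/s.
Escape speed v_esc = √(2μ/r) = √2 × v_c = 10960 m/s.
Δv = v_esc − v_c = 3210 m/s = 3.210 km/s.

Δv ≈ 3.210 km/s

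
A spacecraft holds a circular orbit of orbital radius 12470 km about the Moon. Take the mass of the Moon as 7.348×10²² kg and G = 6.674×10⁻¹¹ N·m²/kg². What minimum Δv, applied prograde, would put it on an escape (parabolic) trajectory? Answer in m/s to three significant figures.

μ = GM = 6.674×10⁻¹¹ × 7.348×10²² = 4.904×10¹² m³/s².
r = 12470 km = 1.247×10⁷ m.
Circular speed v_c = √(μ/r) = 627.1 m/s.
Escape speed v_esc = √(2μ/r) = √2 × v_c = 886.9 m/s.
Δv = v_esc − v_c = 259.8 m/s.

Δv ≈ 260 m/s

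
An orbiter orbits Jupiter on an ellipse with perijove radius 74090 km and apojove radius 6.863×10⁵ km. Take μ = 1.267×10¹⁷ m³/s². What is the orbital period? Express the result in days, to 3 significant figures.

Semi-major axis a = (r_p + r_a)/2 = (74090 + 6.8630×10⁵)/2 = 3.8020×10⁵ km = 3.802×10⁸ m.
By Kepler's third law T = 2π√(a³/μ) = 2π × 2.083×10⁴ = 1.309×10⁵ s.
= 1.515 days.

T ≈ 1.51 days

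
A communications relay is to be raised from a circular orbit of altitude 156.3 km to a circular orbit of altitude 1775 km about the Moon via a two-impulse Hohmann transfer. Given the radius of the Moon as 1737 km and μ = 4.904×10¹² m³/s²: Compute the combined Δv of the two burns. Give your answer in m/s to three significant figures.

r₁ = 1737 + 156.3 = 1893.3 km = 1.8933×10⁶ m.
r₂ = 1737 + 1775 = 3512.0 km = 3.5120×10⁶ m.
Transfer ellipse a_t = (r₁ + r₂)/2 = 2.703×10⁶ m.
At r₁: circular v_c1 = √(μ/r₁) = 1609 m/s; transfer-perilune v_p = √[μ(2/r₁ − 1/a_t)] = 1835 m/s.
Δv₁ = v_p − v_c1 = 225.2 m/s.
At r₂: circular v_c2 = √(μ/r₂) = 1182 m/s; transfer-apolune v_a = √[μ(2/r₂ − 1/a_t)] = 989.0 m/s.
Δv₂ = v_c2 − v_a = 192.6 m/s.
Total Δv = Δv₁ + Δv₂ = 417.9 m/s.

Δv_total ≈ 418 m/s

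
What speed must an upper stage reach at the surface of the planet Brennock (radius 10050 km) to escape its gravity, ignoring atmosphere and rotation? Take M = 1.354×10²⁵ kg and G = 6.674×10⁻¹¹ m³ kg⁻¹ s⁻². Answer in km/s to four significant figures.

μ = GM = 6.674×10⁻¹¹ × 1.354×10²⁵ = 9.037×10¹⁴ m³/s².
r = R = 1.005×10⁷ m.
Escape speed v_esc = √(2μ/r) = √(2 × 9.037×10¹⁴ / 1.005×10⁷) = √(1.798×10⁸) = 13410 m/s.
= 13.41 km/s.

v_esc ≈ 13.41 km/s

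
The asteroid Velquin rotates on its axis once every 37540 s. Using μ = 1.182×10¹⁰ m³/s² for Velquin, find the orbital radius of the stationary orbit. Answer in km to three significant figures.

r_sync ≈ 750 km

A synchronous orbit has period T, so by Kepler's third law a = (μT²/4π²)^(1/3).
μT²/4π² = 1.182×10¹⁰ × (3.754×10⁴)² / 39.48 = 4.219×10¹⁷ m³.
a = 7.500×10⁵ m = 750.04 km.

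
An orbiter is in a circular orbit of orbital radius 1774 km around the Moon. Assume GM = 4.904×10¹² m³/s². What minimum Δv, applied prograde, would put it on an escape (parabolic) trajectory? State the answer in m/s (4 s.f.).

Δv ≈ 688.7 m/s

r = 1774 km = 1.774×10⁶ m.
Circular speed v_c = √(μ/r) = 1663 m/s.
Escape speed v_esc = √(2μ/r) = √2 × v_c = 2351 m/s.
Δv = v_esc − v_c = 688.7 m/s.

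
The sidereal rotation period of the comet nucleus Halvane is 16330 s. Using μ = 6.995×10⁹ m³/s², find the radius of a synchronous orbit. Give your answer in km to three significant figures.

A synchronous orbit has period T, so by Kepler's third law a = (μT²/4π²)^(1/3).
μT²/4π² = 6.995×10⁹ × (1.633×10⁴)² / 39.48 = 4.725×10¹⁶ m³.
a = 3.615×10⁵ m = 361.52 km.

r_sync ≈ 362 km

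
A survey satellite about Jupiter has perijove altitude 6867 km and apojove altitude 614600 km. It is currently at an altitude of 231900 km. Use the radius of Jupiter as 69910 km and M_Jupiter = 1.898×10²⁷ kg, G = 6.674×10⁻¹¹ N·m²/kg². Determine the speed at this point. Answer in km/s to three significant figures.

μ = GM = 6.674×10⁻¹¹ × 1.898×10²⁷ = 1.267×10¹⁷ m³/s².
r_p = 69910 + 6867 = 76777 km = 7.6777×10⁷ m.
r_a = 69910 + 614600 = 684510 km = 6.8451×10⁸ m.
r = 69910 + 231900 = 3.0181×10⁵ km = 3.018×10⁸ m.
Semi-major axis a = (r_p + r_a)/2 = 3.8064×10⁵ km = 3.806×10⁸ m.
Vis-viva: v² = μ(2/r − 1/a) = 1.267×10¹⁷ × (6.627×10⁻⁹ − 2.627×10⁻⁹) = 5.066×10⁸ m²/s².
v = 22510 m/s = 22.51 km/s.

v ≈ 22.5 km/s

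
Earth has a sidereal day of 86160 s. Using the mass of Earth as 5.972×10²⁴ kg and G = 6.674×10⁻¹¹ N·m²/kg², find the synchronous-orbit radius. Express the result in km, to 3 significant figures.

μ = GM = 6.674×10⁻¹¹ × 5.972×10²⁴ = 3.986×10¹⁴ m³/s².
A synchronous orbit has period T, so by Kepler's third law a = (μT²/4π²)^(1/3).
μT²/4π² = 3.986×10¹⁴ × (8.616×10⁴)² / 39.48 = 7.495×10²² m³.
a = 4.216×10⁷ m = 42162 km.

r_sync ≈ 42200 km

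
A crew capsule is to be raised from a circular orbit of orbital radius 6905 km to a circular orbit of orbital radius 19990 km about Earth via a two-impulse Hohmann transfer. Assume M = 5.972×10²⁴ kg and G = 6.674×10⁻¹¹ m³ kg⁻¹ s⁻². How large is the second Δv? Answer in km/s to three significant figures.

μ = GM = 6.674×10⁻¹¹ × 5.972×10²⁴ = 3.986×10¹⁴ m³/s².
r₁ = 6905 km = 6.905×10⁶ m.
r₂ = 19990 km = 1.999×10⁷ m.
Transfer ellipse a_t = (r₁ + r₂)/2 = 1.345×10⁷ m.
At r₁: circular v_c1 = √(μ/r₁) = 7598 m/s; transfer-perigee v_p = √[μ(2/r₁ − 1/a_t)] = 9263 m/s.
At r₂: circular v_c2 = √(μ/r₂) = 4465 m/s; transfer-apogee v_a = √[μ(2/r₂ − 1/a_t)] = 3200 m/s.
Δv₂ = v_c2 − v_a = 1266 m/s.
= 1.266 km/s.

Δv ≈ 1.27 km/s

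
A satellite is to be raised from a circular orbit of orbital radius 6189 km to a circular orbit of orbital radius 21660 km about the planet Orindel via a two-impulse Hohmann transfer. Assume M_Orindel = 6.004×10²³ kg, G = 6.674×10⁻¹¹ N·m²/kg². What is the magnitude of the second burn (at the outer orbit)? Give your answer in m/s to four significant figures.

μ = GM = 6.674×10⁻¹¹ × 6.004×10²³ = 4.007×10¹³ m³/s².
r₁ = 6189 km = 6.189×10⁶ m.
r₂ = 21660 km = 2.166×10⁷ m.
Transfer ellipse a_t = (r₁ + r₂)/2 = 1.392×10⁷ m.
At r₁: circular v_c1 = √(μ/r₁) = 2545 m/s; transfer-periapsis v_p = √[μ(2/r₁ − 1/a_t)] = 3174 m/s.
At r₂: circular v_c2 = √(μ/r₂) = 1360 m/s; transfer-apoapsis v_a = √[μ(2/r₂ − 1/a_t)] = 906.8 m/s.
Δv₂ = v_c2 − v_a = 453.4 m/s.

Δv ≈ 453.4 m/s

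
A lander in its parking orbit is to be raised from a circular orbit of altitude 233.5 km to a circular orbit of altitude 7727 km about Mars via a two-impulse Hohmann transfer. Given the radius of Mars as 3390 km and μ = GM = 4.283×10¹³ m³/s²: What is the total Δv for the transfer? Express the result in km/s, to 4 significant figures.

r₁ = 3390 + 233.5 = 3623.5 km = 3.6235×10⁶ m.
r₂ = 3390 + 7727 = 11117 km = 1.1117×10⁷ m.
Transfer ellipse a_t = (r₁ + r₂)/2 = 7.370×10⁶ m.
At r₁: circular v_c1 = √(μ/r₁) = 3438 m/s; transfer-periapsis v_p = √[μ(2/r₁ − 1/a_t)] = 4222 m/s.
Δv₁ = v_p − v_c1 = 784.4 m/s.
At r₂: circular v_c2 = √(μ/r₂) = 1963 m/s; transfer-apoapsis v_a = √[μ(2/r₂ − 1/a_t)] = 1376 m/s.
Δv₂ = v_c2 − v_a = 586.6 m/s.
Total Δv = Δv₁ + Δv₂ = 1371 m/s = 1.371 km/s.

Δv_total ≈ 1.371 km/s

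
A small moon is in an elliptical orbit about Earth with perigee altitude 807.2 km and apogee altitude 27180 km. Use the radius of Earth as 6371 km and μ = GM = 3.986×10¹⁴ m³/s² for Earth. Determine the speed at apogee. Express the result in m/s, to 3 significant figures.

r_p = 6371 + 807.2 = 7178.2 km = 7.1782×10⁶ m.
r_a = 6371 + 27180 = 33551 km = 3.3551×10⁷ m.
Semi-major axis a = (r_p + r_a)/2 = 20365 km = 2.036×10⁷ m.
Vis-viva: v² = μ(2/r − 1/a) = 3.986×10¹⁴ × (5.961×10⁻⁸ − 4.910×10⁻⁸) = 4.188×10⁶ m²/s².
v = 2046 m/s.

v ≈ 2050 m/s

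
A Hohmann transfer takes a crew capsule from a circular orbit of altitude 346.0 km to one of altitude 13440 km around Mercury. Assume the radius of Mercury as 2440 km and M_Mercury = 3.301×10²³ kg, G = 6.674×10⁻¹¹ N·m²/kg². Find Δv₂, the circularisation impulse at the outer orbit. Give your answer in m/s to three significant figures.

Δv ≈ 534 m/s

μ = GM = 6.674×10⁻¹¹ × 3.301×10²³ = 2.203×10¹³ m³/s².
r₁ = 2440 + 346.0 = 2786.0 km = 2.7860×10⁶ m.
r₂ = 2440 + 13440 = 15880 km = 1.5880×10⁷ m.
Transfer ellipse a_t = (r₁ + r₂)/2 = 9.333×10⁶ m.
At r₁: circular v_c1 = √(μ/r₁) = 2812 m/s; transfer-periherm v_p = √[μ(2/r₁ − 1/a_t)] = 3668 m/s.
At r₂: circular v_c2 = √(μ/r₂) = 1178 m/s; transfer-apoherm v_a = √[μ(2/r₂ − 1/a_t)] = 643.5 m/s.
Δv₂ = v_c2 − v_a = 534.3 m/s.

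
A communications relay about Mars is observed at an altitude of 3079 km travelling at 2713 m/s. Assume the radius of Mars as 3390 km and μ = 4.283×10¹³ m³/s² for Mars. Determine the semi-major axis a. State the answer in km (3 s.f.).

a ≈ 7280 km

r = 3390 + 3079 = 6469.0 km = 6.469×10⁶ m.
Vis-viva rearranged: 1/a = 2/r − v²/μ = 3.092×10⁻⁷ − 1.719×10⁻⁷ = 1.373×10⁻⁷ m⁻¹.
a = 7.282×10⁶ m = 7282.5 km.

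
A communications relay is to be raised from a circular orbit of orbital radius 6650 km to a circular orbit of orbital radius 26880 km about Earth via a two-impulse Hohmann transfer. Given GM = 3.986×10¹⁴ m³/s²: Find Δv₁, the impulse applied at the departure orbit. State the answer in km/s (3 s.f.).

Δv ≈ 2.06 km/s

r₁ = 6650 km = 6.650×10⁶ m.
r₂ = 26880 km = 2.688×10⁷ m.
Transfer ellipse a_t = (r₁ + r₂)/2 = 1.676×10⁷ m.
At r₁: circular v_c1 = √(μ/r₁) = 7742 m/s; transfer-perigee v_p = √[μ(2/r₁ − 1/a_t)] = 9803 m/s.
Δv₁ = v_p − v_c1 = 2061 m/s.
= 2.061 km/s.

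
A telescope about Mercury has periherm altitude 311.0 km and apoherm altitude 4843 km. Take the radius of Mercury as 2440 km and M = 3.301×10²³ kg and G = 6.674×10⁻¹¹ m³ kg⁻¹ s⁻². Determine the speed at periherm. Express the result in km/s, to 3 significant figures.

v ≈ 3.41 km/s

μ = GM = 6.674×10⁻¹¹ × 3.301×10²³ = 2.203×10¹³ m³/s².
r_p = 2440 + 311.0 = 2751.0 km = 2.7510×10⁶ m.
r_a = 2440 + 4843 = 7283.0 km = 7.2830×10⁶ m.
Semi-major axis a = (r_p + r_a)/2 = 5017.0 km = 5.017×10⁶ m.
Vis-viva: v² = μ(2/r − 1/a) = 2.203×10¹³ × (7.270×10⁻⁷ − 1.993×10⁻⁷) = 1.163×10⁷ m²/s².
v = 3410 m/s = 3.410 km/s.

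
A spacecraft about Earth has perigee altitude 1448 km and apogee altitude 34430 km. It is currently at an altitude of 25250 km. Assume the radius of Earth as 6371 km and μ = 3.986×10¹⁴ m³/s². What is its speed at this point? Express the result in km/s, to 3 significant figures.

v ≈ 2.97 km/s

r_p = 6371 + 1448 = 7819.0 km = 7.8190×10⁶ m.
r_a = 6371 + 34430 = 40801 km = 4.0801×10⁷ m.
r = 6371 + 25250 = 31621 km = 3.162×10⁷ m.
Semi-major axis a = (r_p + r_a)/2 = 24310 km = 2.431×10⁷ m.
Vis-viva: v² = μ(2/r − 1/a) = 3.986×10¹⁴ × (6.325×10⁻⁸ − 4.114×10⁻⁸) = 8.815×10⁶ m²/s².
v = 2969 m/s = 2.969 km/s.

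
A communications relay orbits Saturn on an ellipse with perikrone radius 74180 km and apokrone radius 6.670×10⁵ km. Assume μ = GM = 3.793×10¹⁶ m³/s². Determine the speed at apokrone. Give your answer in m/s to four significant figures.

v ≈ 3374 m/s

Semi-major axis a = (r_p + r_a)/2 = 3.7059×10⁵ km = 3.706×10⁸ m.
Vis-viva: v² = μ(2/r − 1/a) = 3.793×10¹⁶ × (2.999×10⁻⁹ − 2.698×10⁻⁹) = 1.138×10⁷ m²/s².
v = 3374 m/s.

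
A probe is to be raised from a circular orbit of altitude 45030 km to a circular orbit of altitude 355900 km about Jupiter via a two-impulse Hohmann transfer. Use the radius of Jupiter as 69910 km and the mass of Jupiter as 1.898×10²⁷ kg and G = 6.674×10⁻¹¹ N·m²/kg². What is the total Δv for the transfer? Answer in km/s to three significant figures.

μ = GM = 6.674×10⁻¹¹ × 1.898×10²⁷ = 1.267×10¹⁷ m³/s².
r₁ = 69910 + 45030 = 114940 km = 1.1494×10⁸ m.
r₂ = 69910 + 355900 = 425810 km = 4.2581×10⁸ m.
Transfer ellipse a_t = (r₁ + r₂)/2 = 2.704×10⁸ m.
At r₁: circular v_c1 = √(μ/r₁) = 33200 m/s; transfer-perijove v_p = √[μ(2/r₁ − 1/a_t)] = 41660 m/s.
Δv₁ = v_p − v_c1 = 8464 m/s.
At r₂: circular v_c2 = √(μ/r₂) = 17250 m/s; transfer-apojove v_a = √[μ(2/r₂ − 1/a_t)] = 11250 m/s.
Δv₂ = v_c2 − v_a = 6002 m/s.
Total Δv = Δv₁ + Δv₂ = 14470 m/s = 14.47 km/s.

Δv_total ≈ 14.5 km/s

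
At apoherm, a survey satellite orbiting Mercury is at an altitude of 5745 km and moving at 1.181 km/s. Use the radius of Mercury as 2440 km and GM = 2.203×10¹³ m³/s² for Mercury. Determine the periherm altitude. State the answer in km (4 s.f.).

r_a = 2440 + 5745 = 8185.0 km = 8.185×10⁶ m.
Specific energy ε = v²/2 − μ/r = -1.994×10⁶ J/kg, so a = −μ/(2ε) = 5.524×10⁶ m.
The apsides satisfy r_p + r_a = 2a, so the periherm radius is 2a − r_a = 2.862×10⁶ m = 2862.4 km.
Periherm altitude = 2862.4 − 2440 = 422.43 km.

periherm altitude ≈ 422.4 km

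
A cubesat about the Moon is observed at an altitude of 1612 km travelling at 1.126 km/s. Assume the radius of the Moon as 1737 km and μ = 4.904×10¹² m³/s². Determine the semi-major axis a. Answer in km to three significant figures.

r = 1737 + 1612 = 3349.0 km = 3.349×10⁶ m.
Specific orbital energy ε = v²/2 − μ/r = (1126)²/2 − 4.904×10¹²/3.349×10⁶ = -8.304×10⁵ J/kg.
Since ε = −μ/(2a), a = −μ/(2ε) = 2.953×10⁶ m = 2952.9 km.

a ≈ 2950 km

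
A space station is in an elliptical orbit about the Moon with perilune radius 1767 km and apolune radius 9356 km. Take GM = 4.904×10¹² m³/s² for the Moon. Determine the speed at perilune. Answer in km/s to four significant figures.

Semi-major axis a = (r_p + r_a)/2 = 5561.5 km = 5.562×10⁶ m.
Vis-viva: v² = μ(2/r − 1/a) = 4.904×10¹² × (1.132×10⁻⁶ − 1.798×10⁻⁷) = 4.669×10⁶ m²/s².
v = 2161 m/s = 2.161 km/s.

v ≈ 2.161 km/s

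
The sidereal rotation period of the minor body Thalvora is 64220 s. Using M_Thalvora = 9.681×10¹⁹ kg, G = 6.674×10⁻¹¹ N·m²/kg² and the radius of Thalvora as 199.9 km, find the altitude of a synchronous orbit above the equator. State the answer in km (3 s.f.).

μ = GM = 6.674×10⁻¹¹ × 9.681×10¹⁹ = 6.461×10⁹ m³/s².
A synchronous orbit has period T, so by Kepler's third law a = (μT²/4π²)^(1/3).
μT²/4π² = 6.461×10⁹ × (6.422×10⁴)² / 39.48 = 6.750×10¹⁷ m³.
a = 8.772×10⁵ m = 877.19 km.
Altitude h = a − R = 877.19 − 199.9 = 677.29 km.

h_sync ≈ 677 km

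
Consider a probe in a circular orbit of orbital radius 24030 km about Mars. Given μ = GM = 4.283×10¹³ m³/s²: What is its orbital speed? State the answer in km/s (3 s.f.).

r = 24030 km = 2.403×10⁷ m.
For a circular orbit v = √(μ/r) = √(4.283×10¹³ / 2.403×10⁷) = √(1.782×10⁶) = 1335 m/s.
That is 1.335 km/s.

v ≈ 1.34 km/s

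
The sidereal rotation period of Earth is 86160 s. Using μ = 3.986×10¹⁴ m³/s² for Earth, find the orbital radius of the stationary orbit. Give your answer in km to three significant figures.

r_sync ≈ 42200 km

A synchronous orbit has period T, so by Kepler's third law a = (μT²/4π²)^(1/3).
μT²/4π² = 3.986×10¹⁴ × (8.616×10⁴)² / 39.48 = 7.495×10²² m³.
a = 4.216×10⁷ m = 42163 km.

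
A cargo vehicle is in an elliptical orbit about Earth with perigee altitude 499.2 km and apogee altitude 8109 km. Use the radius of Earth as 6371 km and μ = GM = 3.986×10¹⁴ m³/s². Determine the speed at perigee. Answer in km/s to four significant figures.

r_p = 6371 + 499.2 = 6870.2 km = 6.8702×10⁶ m.
r_a = 6371 + 8109 = 14480 km = 1.4480×10⁷ m.
Semi-major axis a = (r_p + r_a)/2 = 10675 km = 1.068×10⁷ m.
Vis-viva: v² = μ(2/r − 1/a) = 3.986×10¹⁴ × (2.911×10⁻⁷ − 9.368×10⁻⁸) = 7.870×10⁷ m²/s².
v = 8871 m/s = 8.871 km/s.

v ≈ 8.871 km/s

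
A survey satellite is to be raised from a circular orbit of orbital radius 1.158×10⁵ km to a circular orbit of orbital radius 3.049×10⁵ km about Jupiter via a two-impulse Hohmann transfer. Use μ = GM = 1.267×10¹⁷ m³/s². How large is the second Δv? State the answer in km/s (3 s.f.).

Δv ≈ 5.26 km/s

r₁ = 1.158×10⁵ km = 1.158×10⁸ m.
r₂ = 3.049×10⁵ km = 3.049×10⁸ m.
Transfer ellipse a_t = (r₁ + r₂)/2 = 2.104×10⁸ m.
At r₁: circular v_c1 = √(μ/r₁) = 33080 m/s; transfer-perijove v_p = √[μ(2/r₁ − 1/a_t)] = 39820 m/s.
At r₂: circular v_c2 = √(μ/r₂) = 20380 m/s; transfer-apojove v_a = √[μ(2/r₂ − 1/a_t)] = 15120 m/s.
Δv₂ = v_c2 − v_a = 5260 m/s.
= 5.260 km/s.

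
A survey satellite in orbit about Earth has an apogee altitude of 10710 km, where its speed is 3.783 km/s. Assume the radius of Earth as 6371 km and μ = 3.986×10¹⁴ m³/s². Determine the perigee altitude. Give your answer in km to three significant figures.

perigee altitude ≈ 1180 km

r_a = 6371 + 10710 = 17081 km = 1.708×10⁷ m.
Specific energy ε = v²/2 − μ/r = -1.618×10⁷ J/kg, so a = −μ/(2ε) = 1.232×10⁷ m.
The apsides satisfy r_p + r_a = 2a, so the perigee radius is 2a − r_a = 7.554×10⁶ m = 7553.9 km.
Perigee altitude = 7553.9 − 6371 = 1182.9 km.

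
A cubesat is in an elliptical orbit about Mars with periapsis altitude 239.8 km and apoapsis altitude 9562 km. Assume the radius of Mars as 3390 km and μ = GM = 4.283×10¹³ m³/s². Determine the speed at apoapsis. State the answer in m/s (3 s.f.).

r_p = 3390 + 239.8 = 3629.8 km = 3.6298×10⁶ m.
r_a = 3390 + 9562 = 12952 km = 1.2952×10⁷ m.
Semi-major axis a = (r_p + r_a)/2 = 8290.9 km = 8.291×10⁶ m.
Vis-viva: v² = μ(2/r − 1/a) = 4.283×10¹³ × (1.544×10⁻⁷ − 1.206×10⁻⁷) = 1.448×10⁶ m²/s².
v = 1203 m/s.

v ≈ 1200 m/s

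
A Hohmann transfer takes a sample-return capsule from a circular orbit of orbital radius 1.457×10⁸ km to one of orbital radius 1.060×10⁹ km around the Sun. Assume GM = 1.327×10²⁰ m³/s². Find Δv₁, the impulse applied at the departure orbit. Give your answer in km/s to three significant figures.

Δv ≈ 9.84 km/s

r₁ = 1.457×10⁸ km = 1.457×10¹¹ m.
r₂ = 1.060×10⁹ km = 1.060×10¹² m.
Transfer ellipse a_t = (r₁ + r₂)/2 = 6.028×10¹¹ m.
At r₁: circular v_c1 = √(μ/r₁) = 30180 m/s; transfer-perihelion v_p = √[μ(2/r₁ − 1/a_t)] = 40020 m/s.
Δv₁ = v_p − v_c1 = 9839 m/s.
= 9.839 km/s.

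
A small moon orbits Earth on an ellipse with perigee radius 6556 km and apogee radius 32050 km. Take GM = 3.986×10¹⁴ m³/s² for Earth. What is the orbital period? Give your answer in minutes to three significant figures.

Semi-major axis a = (r_p + r_a)/2 = (6556.0 + 32050)/2 = 19303 km = 1.930×10⁷ m.
By Kepler's third law T = 2π√(a³/μ) = 2π × 4.248×10³ = 2.669×10⁴ s.
= 444.8 minutes.

T ≈ 445 minutes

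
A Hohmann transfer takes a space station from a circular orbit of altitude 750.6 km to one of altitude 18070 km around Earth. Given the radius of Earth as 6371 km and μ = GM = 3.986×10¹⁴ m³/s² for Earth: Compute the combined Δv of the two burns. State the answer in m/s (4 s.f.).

Δv_total ≈ 3155 m/s

r₁ = 6371 + 750.6 = 7121.6 km = 7.1216×10⁶ m.
r₂ = 6371 + 18070 = 24441 km = 2.4441×10⁷ m.
Transfer ellipse a_t = (r₁ + r₂)/2 = 1.578×10⁷ m.
At r₁: circular v_c1 = √(μ/r₁) = 7481 m/s; transfer-perigee v_p = √[μ(2/r₁ − 1/a_t)] = 9310 m/s.
Δv₁ = v_p − v_c1 = 1829 m/s.
At r₂: circular v_c2 = √(μ/r₂) = 4038 m/s; transfer-apogee v_a = √[μ(2/r₂ − 1/a_t)] = 2713 m/s.
Δv₂ = v_c2 − v_a = 1326 m/s.
Total Δv = Δv₁ + Δv₂ = 3155 m/s.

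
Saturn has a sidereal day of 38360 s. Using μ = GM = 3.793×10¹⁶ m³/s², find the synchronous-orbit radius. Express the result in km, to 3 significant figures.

A synchronous orbit has period T, so by Kepler's third law a = (μT²/4π²)^(1/3).
μT²/4π² = 3.793×10¹⁶ × (3.836×10⁴)² / 39.48 = 1.414×10²⁴ m³.
a = 1.122×10⁸ m = 1.1223×10⁵ km.

r_sync ≈ 1.12×10⁵ km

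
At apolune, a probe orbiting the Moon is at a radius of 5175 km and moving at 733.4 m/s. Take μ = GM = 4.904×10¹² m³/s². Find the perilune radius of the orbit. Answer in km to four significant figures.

perilune radius ≈ 2051 km

r_a = 5.175×10⁶ m.
Specific energy ε = v²/2 − μ/r = -6.787×10⁵ J/kg, so a = −μ/(2ε) = 3.613×10⁶ m.
The apsides satisfy r_p + r_a = 2a, so the perilune radius is 2a − r_a = 2.051×10⁶ m = 2050.6 km.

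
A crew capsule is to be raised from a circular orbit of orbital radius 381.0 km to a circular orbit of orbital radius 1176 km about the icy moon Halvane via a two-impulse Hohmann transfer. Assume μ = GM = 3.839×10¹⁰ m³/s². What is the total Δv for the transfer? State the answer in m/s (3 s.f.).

r₁ = 381.0 km = 3.810×10⁵ m.
r₂ = 1176 km = 1.176×10⁶ m.
Transfer ellipse a_t = (r₁ + r₂)/2 = 7.785×10⁵ m.
At r₁: circular v_c1 = √(μ/r₁) = 317.4 m/s; transfer-periapsis v_p = √[μ(2/r₁ − 1/a_t)] = 390.1 m/s.
Δv₁ = v_p − v_c1 = 72.71 m/s.
At r₂: circular v_c2 = √(μ/r₂) = 180.7 m/s; transfer-apoapsis v_a = √[μ(2/r₂ − 1/a_t)] = 126.4 m/s.
Δv₂ = v_c2 − v_a = 54.28 m/s.
Total Δv = Δv₁ + Δv₂ = 127.0 m/s.

Δv_total ≈ 127 m/s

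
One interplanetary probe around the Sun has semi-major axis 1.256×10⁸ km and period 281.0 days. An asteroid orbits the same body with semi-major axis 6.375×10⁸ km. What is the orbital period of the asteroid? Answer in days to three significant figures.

T₂ ≈ 3210 days

Kepler's third law: T² ∝ a³, so T₂ = T₁ (a₂/a₁)^(3/2).
a₂/a₁ = 5.076, (a₂/a₁)^(3/2) = 11.43.
T₂ = 281.0 × 11.43 = 3213 days.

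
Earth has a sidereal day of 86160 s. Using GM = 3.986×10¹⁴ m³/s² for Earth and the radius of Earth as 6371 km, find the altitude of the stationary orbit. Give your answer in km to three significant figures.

h_sync ≈ 35800 km

A synchronous orbit has period T, so by Kepler's third law a = (μT²/4π²)^(1/3).
μT²/4π² = 3.986×10¹⁴ × (8.616×10⁴)² / 39.48 = 7.495×10²² m³.
a = 4.216×10⁷ m = 42163 km.
Altitude h = a − R = 42163 − 6371 = 35792 km.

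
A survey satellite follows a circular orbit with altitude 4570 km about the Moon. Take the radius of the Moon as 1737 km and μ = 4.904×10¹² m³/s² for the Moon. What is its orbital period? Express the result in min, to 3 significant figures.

r = 1737 + 4570 = 6307.0 km = 6.3070×10⁶ m.
Kepler's third law: T = 2π√(r³/μ) = 2π√((6.307×10⁶)³ / 4.904×10¹²).
r³/μ = 5.116×10⁷ s², so T = 2π × 7.153×10³ = 4.494×10⁴ s.
Converting: 4.494×10⁴ s ÷ 60.00 = 749.0 min.

T ≈ 749 min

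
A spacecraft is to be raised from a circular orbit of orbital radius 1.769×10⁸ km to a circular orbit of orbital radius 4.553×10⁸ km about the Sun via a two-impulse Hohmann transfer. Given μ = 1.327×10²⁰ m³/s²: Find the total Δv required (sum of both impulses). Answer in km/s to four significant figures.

r₁ = 1.769×10⁸ km = 1.769×10¹¹ m.
r₂ = 4.553×10⁸ km = 4.553×10¹¹ m.
Transfer ellipse a_t = (r₁ + r₂)/2 = 3.161×10¹¹ m.
At r₁: circular v_c1 = √(μ/r₁) = 27390 m/s; transfer-perihelion v_p = √[μ(2/r₁ − 1/a_t)] = 32870 m/s.
Δv₁ = v_p − v_c1 = 5482 m/s.
At r₂: circular v_c2 = √(μ/r₂) = 17070 m/s; transfer-aphelion v_a = √[μ(2/r₂ − 1/a_t)] = 12770 m/s.
Δv₂ = v_c2 − v_a = 4301 m/s.
Total Δv = Δv₁ + Δv₂ = 9783 m/s = 9.783 km/s.

Δv_total ≈ 9.783 km/s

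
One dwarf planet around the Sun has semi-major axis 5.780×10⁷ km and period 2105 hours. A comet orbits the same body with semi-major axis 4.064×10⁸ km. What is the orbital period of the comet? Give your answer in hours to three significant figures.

T₂ ≈ 39200 hours

Kepler's third law: T² ∝ a³, so T₂ = T₁ (a₂/a₁)^(3/2).
a₂/a₁ = 7.031, (a₂/a₁)^(3/2) = 18.64.
T₂ = 2105 × 18.64 = 39250 hours.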